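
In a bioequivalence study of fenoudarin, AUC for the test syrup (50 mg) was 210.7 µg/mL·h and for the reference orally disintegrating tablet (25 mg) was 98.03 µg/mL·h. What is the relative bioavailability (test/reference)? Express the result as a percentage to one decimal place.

F_rel = 107.5%

F_rel = (AUC_test/D_test) / (AUC_ref/D_ref)
      = (210.7/50) / (98.03/25)
      = 4.214 / 3.9212 = 1.0747 = 107.47%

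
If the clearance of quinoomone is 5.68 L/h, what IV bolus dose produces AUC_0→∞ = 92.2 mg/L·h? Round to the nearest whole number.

Dose = 524 mg

Dose_iv = CL × AUC_0→∞
     = 5.68 × 92.2 = 523.696 mg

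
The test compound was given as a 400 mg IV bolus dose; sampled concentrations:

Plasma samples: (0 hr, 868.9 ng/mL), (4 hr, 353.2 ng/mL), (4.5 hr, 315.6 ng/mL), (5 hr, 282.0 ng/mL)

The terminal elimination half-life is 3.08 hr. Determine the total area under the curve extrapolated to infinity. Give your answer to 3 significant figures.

AUC = 4010 ng/mL·hr

Trapezoidal AUC_0→5:
  [0→4]: (868.9+353.2)/2 × 4 = 2444.2
  [4→4.5]: (353.2+315.6)/2 × 0.5 = 167.2
  [4.5→5]: (315.6+282.0)/2 × 0.5 = 149.4
  Sum = 2760.8 ng/mL·hr
k_e = ln2 / t½ = 0.693147 / 3.08 = 0.2250 hr^-1
Extrapolated tail: C_last / k_e = 282.0 / 0.225 = 1253.333
AUC_0→∞ = 2760.8 + 1253.333 = 4014.133 ng/mL·hr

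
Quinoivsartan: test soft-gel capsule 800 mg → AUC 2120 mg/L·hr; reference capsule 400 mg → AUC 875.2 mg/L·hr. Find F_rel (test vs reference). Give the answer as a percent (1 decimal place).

F_rel = 121.1%

F_rel = (AUC_test/D_test) / (AUC_ref/D_ref)
      = (2120/800) / (875.2/400)
      = 2.65 / 2.188 = 1.2112 = 121.12%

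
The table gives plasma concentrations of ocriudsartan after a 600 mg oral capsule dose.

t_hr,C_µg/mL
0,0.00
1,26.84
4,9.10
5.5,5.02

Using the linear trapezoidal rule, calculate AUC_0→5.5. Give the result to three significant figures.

Trapezoidal AUC_0→5.5:
  [0→1]: (0.00+26.84)/2 × 1 = 13.42
  [1→4]: (26.84+9.10)/2 × 3 = 53.91
  [4→5.5]: (9.10+5.02)/2 × 1.5 = 10.59
  Sum = 77.92 µg/mL·hr

AUC = 77.9 µg/mL·hr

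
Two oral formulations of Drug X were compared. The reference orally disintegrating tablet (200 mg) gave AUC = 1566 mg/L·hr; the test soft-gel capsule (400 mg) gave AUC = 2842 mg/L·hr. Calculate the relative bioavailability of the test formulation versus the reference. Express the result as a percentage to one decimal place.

F_rel = 90.7%

F_rel = (AUC_test/D_test) / (AUC_ref/D_ref)
      = (2842/400) / (1566/200)
      = 7.105 / 7.83 = 0.9074 = 90.74%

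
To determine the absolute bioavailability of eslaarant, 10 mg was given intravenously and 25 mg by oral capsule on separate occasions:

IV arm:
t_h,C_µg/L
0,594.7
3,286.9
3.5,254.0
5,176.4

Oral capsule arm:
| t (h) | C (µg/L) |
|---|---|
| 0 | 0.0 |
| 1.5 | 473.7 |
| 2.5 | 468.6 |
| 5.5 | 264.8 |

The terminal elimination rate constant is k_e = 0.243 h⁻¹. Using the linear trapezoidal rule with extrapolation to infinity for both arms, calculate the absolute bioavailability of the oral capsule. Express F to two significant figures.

F = 0.48

Trapezoidal AUC_0→5 (IV):
  [0→3]: (594.7+286.9)/2 × 3 = 1322.4
  [3→3.5]: (286.9+254.0)/2 × 0.5 = 135.225
  [3.5→5]: (254.0+176.4)/2 × 1.5 = 322.8
  Sum = 1780.425 µg/L·h
IV tail: 176.4/0.243 = 725.926; AUC_iv,0→∞ = 1780.425 + 725.926 = 2506.351 µg/L·h
Trapezoidal AUC_0→5.5 (oral capsule):
  [0→1.5]: (0.0+473.7)/2 × 1.5 = 355.275
  [1.5→2.5]: (473.7+468.6)/2 × 1 = 471.15
  [2.5→5.5]: (468.6+264.8)/2 × 3 = 1100.1
  Sum = 1926.525 µg/L·h
oral capsule tail: 264.8/0.243 = 1089.712; AUC_ev,0→∞ = 1926.525 + 1089.712 = 3016.237 µg/L·h
F = (AUC_ev/D_ev)/(AUC_iv/D_iv) = (3016.237/25)/(2506.351/10) = 120.64948/250.6351 = 0.4814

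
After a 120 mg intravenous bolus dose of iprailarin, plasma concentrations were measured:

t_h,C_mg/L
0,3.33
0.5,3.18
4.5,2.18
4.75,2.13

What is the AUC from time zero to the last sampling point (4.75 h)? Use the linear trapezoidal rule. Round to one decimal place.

Trapezoidal AUC_0→4.75:
  [0→0.5]: (3.33+3.18)/2 × 0.5 = 1.6275
  [0.5→4.5]: (3.18+2.18)/2 × 4 = 10.72
  [4.5→4.75]: (2.18+2.13)/2 × 0.25 = 0.53875
  Sum = 12.88625 mg/L·h

AUC = 12.9 mg/L·h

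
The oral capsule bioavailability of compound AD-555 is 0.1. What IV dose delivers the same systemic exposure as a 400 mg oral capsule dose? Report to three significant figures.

Systemic exposure from an extravascular dose = F × D_ev, so the equivalent IV dose is F × D_ev.
D_iv = F × D_ev = 0.1 × 400 = 40 mg

D_iv = 40.0 mg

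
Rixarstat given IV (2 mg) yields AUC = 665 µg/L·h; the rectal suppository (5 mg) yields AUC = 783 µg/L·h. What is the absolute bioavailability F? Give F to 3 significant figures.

F = 0.471

F = (AUC_ev / D_ev) / (AUC_iv / D_iv)
  = (783/5) / (665/2)
  = 156.6 / 332.5 = 0.4710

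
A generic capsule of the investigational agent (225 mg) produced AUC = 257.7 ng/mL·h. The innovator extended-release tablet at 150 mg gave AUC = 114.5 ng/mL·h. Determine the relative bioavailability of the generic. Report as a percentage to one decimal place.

F_rel = (AUC_test/D_test) / (AUC_ref/D_ref)
      = (257.7/225) / (114.5/150)
      = 1.14533 / 0.763333 = 1.5004 = 150.04%

F_rel = 150.0%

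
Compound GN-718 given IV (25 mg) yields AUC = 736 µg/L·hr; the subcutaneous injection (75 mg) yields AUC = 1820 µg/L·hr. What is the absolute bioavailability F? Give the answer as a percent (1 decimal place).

F = 82.4%

F = (AUC_ev / D_ev) / (AUC_iv / D_iv)
  = (1820/75) / (736/25)
  = 24.2667 / 29.44 = 0.8243
  = 82.43%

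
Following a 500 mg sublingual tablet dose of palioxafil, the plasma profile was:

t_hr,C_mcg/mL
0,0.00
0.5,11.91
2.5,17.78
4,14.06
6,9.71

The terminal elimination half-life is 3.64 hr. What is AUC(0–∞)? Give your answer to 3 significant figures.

Trapezoidal AUC_0→6:
  [0→0.5]: (0.00+11.91)/2 × 0.5 = 2.9775
  [0.5→2.5]: (11.91+17.78)/2 × 2 = 29.69
  [2.5→4]: (17.78+14.06)/2 × 1.5 = 23.88
  [4→6]: (14.06+9.71)/2 × 2 = 23.77
  Sum = 80.3175 mcg/mL·hr
k_e = ln2 / t½ = 0.693147 / 3.64 = 0.1904 hr^-1
Extrapolated tail: C_last / k_e = 9.71 / 0.1904 = 50.998
AUC_0→∞ = 80.3175 + 50.998 = 131.3155 mcg/mL·hr

AUC = 131 mcg/mL·hr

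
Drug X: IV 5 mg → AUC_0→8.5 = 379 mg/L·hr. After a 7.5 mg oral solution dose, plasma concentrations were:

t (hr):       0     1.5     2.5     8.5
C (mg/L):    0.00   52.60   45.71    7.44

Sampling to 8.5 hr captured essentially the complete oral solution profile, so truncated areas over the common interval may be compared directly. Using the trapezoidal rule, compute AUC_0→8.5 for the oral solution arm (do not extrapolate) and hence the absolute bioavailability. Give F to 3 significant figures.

F = 0.436

Trapezoidal AUC_0→8.5 (oral solution):
  [0→1.5]: (0.00+52.60)/2 × 1.5 = 39.45
  [1.5→2.5]: (52.60+45.71)/2 × 1 = 49.155
  [2.5→8.5]: (45.71+7.44)/2 × 6 = 159.45
  Sum = 248.055 mg/L·hr
F = (AUC_ev/D_ev)/(AUC_iv/D_iv) = (248.055/7.5)/(379/5) = 33.074/75.8 = 0.4363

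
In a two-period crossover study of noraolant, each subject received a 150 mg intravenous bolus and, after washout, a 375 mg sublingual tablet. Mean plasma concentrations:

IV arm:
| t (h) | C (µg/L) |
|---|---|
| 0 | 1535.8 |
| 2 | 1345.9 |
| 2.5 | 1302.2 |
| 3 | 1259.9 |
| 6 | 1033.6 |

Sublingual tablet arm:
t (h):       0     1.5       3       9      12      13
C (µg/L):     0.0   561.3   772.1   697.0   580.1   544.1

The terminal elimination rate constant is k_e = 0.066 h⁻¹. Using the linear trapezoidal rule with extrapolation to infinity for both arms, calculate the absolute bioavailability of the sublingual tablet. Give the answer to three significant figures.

F = 0.284

Trapezoidal AUC_0→6 (IV):
  [0→2]: (1535.8+1345.9)/2 × 2 = 2881.7
  [2→2.5]: (1345.9+1302.2)/2 × 0.5 = 662.025
  [2.5→3]: (1302.2+1259.9)/2 × 0.5 = 640.525
  [3→6]: (1259.9+1033.6)/2 × 3 = 3440.25
  Sum = 7624.5 µg/L·h
IV tail: 1033.6/0.066 = 15660.606; AUC_iv,0→∞ = 7624.5 + 15660.606 = 23285.106 µg/L·h
Trapezoidal AUC_0→13 (sublingual tablet):
  [0→1.5]: (0.0+561.3)/2 × 1.5 = 420.975
  [1.5→3]: (561.3+772.1)/2 × 1.5 = 1000.05
  [3→9]: (772.1+697.0)/2 × 6 = 4407.3
  [9→12]: (697.0+580.1)/2 × 3 = 1915.65
  [12→13]: (580.1+544.1)/2 × 1 = 562.1
  Sum = 8306.075 µg/L·h
sublingual tablet tail: 544.1/0.066 = 8243.939; AUC_ev,0→∞ = 8306.075 + 8243.939 = 16550.014 µg/L·h
F = (AUC_ev/D_ev)/(AUC_iv/D_iv) = (16550.014/375)/(23285.106/150) = 44.1334/155.23404 = 0.2843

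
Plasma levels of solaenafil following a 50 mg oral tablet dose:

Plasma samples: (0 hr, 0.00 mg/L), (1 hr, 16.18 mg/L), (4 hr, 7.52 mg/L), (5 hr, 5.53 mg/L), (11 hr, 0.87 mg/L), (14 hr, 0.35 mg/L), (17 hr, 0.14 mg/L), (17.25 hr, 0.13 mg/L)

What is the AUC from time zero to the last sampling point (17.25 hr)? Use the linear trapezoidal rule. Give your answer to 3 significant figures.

AUC = 72.0 mg/L·hr

Trapezoidal AUC_0→17.25:
  [0→1]: (0.00+16.18)/2 × 1 = 8.09
  [1→4]: (16.18+7.52)/2 × 3 = 35.55
  [4→5]: (7.52+5.53)/2 × 1 = 6.525
  [5→11]: (5.53+0.87)/2 × 6 = 19.2
  [11→14]: (0.87+0.35)/2 × 3 = 1.83
  [14→17]: (0.35+0.14)/2 × 3 = 0.735
  [17→17.25]: (0.14+0.13)/2 × 0.25 = 0.03375
  Sum = 71.96375 mg/L·hr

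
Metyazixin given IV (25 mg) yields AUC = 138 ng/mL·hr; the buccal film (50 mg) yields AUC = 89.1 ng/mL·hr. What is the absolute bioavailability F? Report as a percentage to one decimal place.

F = (AUC_ev / D_ev) / (AUC_iv / D_iv)
  = (89.1/50) / (138/25)
  = 1.782 / 5.52 = 0.3228
  = 32.28%

F = 32.3%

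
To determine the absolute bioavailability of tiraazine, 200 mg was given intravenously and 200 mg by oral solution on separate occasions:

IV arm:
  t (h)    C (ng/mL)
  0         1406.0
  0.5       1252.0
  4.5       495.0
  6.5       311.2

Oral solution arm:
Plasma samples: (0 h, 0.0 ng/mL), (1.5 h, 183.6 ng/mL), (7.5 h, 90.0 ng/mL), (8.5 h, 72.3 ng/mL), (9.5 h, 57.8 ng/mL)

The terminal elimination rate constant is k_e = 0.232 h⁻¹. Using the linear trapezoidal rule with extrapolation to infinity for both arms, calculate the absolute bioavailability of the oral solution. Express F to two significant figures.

F = 0.21

Trapezoidal AUC_0→6.5 (IV):
  [0→0.5]: (1406.0+1252.0)/2 × 0.5 = 664.5
  [0.5→4.5]: (1252.0+495.0)/2 × 4 = 3494.0
  [4.5→6.5]: (495.0+311.2)/2 × 2 = 806.2
  Sum = 4964.7 ng/mL·h
IV tail: 311.2/0.232 = 1341.379; AUC_iv,0→∞ = 4964.7 + 1341.379 = 6306.079 ng/mL·h
Trapezoidal AUC_0→9.5 (oral solution):
  [0→1.5]: (0.0+183.6)/2 × 1.5 = 137.7
  [1.5→7.5]: (183.6+90.0)/2 × 6 = 820.8
  [7.5→8.5]: (90.0+72.3)/2 × 1 = 81.15
  [8.5→9.5]: (72.3+57.8)/2 × 1 = 65.05
  Sum = 1104.7 ng/mL·h
oral solution tail: 57.8/0.232 = 249.138; AUC_ev,0→∞ = 1104.7 + 249.138 = 1353.838 ng/mL·h
F = (AUC_ev/D_ev)/(AUC_iv/D_iv) = (1353.838/200)/(6306.079/200) = 6.76919/31.530395 = 0.2147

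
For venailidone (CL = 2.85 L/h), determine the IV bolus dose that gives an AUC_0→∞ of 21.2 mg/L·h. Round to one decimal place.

Dose = 60.4 mg

Dose_iv = CL × AUC_0→∞
     = 2.85 × 21.2 = 60.42 mg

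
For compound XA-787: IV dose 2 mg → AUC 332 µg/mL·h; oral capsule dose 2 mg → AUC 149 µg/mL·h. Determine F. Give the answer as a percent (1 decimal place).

F = 44.9%

F = (AUC_ev / D_ev) / (AUC_iv / D_iv)
  = (149/2) / (332/2)
  = 74.5 / 166 = 0.4488
  = 44.88%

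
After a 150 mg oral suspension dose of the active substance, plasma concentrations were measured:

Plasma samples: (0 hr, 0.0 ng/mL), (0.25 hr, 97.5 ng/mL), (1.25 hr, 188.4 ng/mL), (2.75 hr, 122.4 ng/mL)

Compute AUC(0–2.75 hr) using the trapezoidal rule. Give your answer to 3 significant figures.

AUC = 388 ng/mL·hr

Trapezoidal AUC_0→2.75:
  [0→0.25]: (0.0+97.5)/2 × 0.25 = 12.1875
  [0.25→1.25]: (97.5+188.4)/2 × 1 = 142.95
  [1.25→2.75]: (188.4+122.4)/2 × 1.5 = 233.1
  Sum = 388.2375 ng/mL·hr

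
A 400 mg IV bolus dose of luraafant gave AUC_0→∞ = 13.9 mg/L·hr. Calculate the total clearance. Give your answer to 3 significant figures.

CL = 28.8 L/hr

CL = Dose_iv / AUC_0→∞
   = 400 / 13.9 = 28.777 L/hr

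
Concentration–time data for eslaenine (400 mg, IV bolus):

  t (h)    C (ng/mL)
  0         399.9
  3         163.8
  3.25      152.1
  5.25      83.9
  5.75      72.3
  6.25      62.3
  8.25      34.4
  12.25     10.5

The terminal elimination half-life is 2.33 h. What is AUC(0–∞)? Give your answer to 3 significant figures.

AUC = 1420 ng/mL·h

Trapezoidal AUC_0→12.25:
  [0→3]: (399.9+163.8)/2 × 3 = 845.55
  [3→3.25]: (163.8+152.1)/2 × 0.25 = 39.4875
  [3.25→5.25]: (152.1+83.9)/2 × 2 = 236.0
  [5.25→5.75]: (83.9+72.3)/2 × 0.5 = 39.05
  [5.75→6.25]: (72.3+62.3)/2 × 0.5 = 33.65
  [6.25→8.25]: (62.3+34.4)/2 × 2 = 96.7
  [8.25→12.25]: (34.4+10.5)/2 × 4 = 89.8
  Sum = 1380.2375 ng/mL·h
k_e = ln2 / t½ = 0.693147 / 2.33 = 0.2975 h^-1
Extrapolated tail: C_last / k_e = 10.5 / 0.2975 = 35.294
AUC_0→∞ = 1380.2375 + 35.294 = 1415.5315 ng/mL·h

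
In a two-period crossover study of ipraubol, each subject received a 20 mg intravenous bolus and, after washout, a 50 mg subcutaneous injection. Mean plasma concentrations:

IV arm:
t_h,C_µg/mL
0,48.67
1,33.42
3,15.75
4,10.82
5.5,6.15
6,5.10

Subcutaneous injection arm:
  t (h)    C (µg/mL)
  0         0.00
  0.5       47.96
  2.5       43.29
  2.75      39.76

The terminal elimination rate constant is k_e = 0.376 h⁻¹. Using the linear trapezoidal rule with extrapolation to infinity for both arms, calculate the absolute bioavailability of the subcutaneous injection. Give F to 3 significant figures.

F = 0.662

Trapezoidal AUC_0→6 (IV):
  [0→1]: (48.67+33.42)/2 × 1 = 41.045
  [1→3]: (33.42+15.75)/2 × 2 = 49.17
  [3→4]: (15.75+10.82)/2 × 1 = 13.285
  [4→5.5]: (10.82+6.15)/2 × 1.5 = 12.7275
  [5.5→6]: (6.15+5.10)/2 × 0.5 = 2.8125
  Sum = 119.04 µg/mL·h
IV tail: 5.10/0.376 = 13.564; AUC_iv,0→∞ = 119.04 + 13.564 = 132.604 µg/mL·h
Trapezoidal AUC_0→2.75 (subcutaneous injection):
  [0→0.5]: (0.00+47.96)/2 × 0.5 = 11.99
  [0.5→2.5]: (47.96+43.29)/2 × 2 = 91.25
  [2.5→2.75]: (43.29+39.76)/2 × 0.25 = 10.38125
  Sum = 113.62125 µg/mL·h
subcutaneous injection tail: 39.76/0.376 = 105.745; AUC_ev,0→∞ = 113.62125 + 105.745 = 219.36625 µg/mL·h
F = (AUC_ev/D_ev)/(AUC_iv/D_iv) = (219.36625/50)/(132.604/20) = 4.387325/6.6302 = 0.6617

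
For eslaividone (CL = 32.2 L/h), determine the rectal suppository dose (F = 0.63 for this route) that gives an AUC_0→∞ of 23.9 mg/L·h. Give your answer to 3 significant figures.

Dose = CL × AUC_0→∞ / F
     = 32.2 × 23.9 / 0.63 = 1221.56 mg

Dose = 1220 mg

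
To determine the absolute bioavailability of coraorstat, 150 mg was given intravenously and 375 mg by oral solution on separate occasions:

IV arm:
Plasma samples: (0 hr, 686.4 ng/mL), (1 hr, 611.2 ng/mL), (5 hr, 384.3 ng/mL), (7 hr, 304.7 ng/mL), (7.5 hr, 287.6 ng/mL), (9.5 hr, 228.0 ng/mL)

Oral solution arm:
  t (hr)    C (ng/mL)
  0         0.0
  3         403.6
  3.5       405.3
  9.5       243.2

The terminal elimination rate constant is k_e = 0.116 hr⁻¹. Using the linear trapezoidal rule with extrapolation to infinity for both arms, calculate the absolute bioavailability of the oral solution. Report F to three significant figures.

Trapezoidal AUC_0→9.5 (IV):
  [0→1]: (686.4+611.2)/2 × 1 = 648.8
  [1→5]: (611.2+384.3)/2 × 4 = 1991.0
  [5→7]: (384.3+304.7)/2 × 2 = 689.0
  [7→7.5]: (304.7+287.6)/2 × 0.5 = 148.075
  [7.5→9.5]: (287.6+228.0)/2 × 2 = 515.6
  Sum = 3992.475 ng/mL·hr
IV tail: 228.0/0.116 = 1965.517; AUC_iv,0→∞ = 3992.475 + 1965.517 = 5957.992 ng/mL·hr
Trapezoidal AUC_0→9.5 (oral solution):
  [0→3]: (0.0+403.6)/2 × 3 = 605.4
  [3→3.5]: (403.6+405.3)/2 × 0.5 = 202.225
  [3.5→9.5]: (405.3+243.2)/2 × 6 = 1945.5
  Sum = 2753.125 ng/mL·hr
oral solution tail: 243.2/0.116 = 2096.552; AUC_ev,0→∞ = 2753.125 + 2096.552 = 4849.677 ng/mL·hr
F = (AUC_ev/D_ev)/(AUC_iv/D_iv) = (4849.677/375)/(5957.992/150) = 12.932472/39.7199 = 0.3256

F = 0.326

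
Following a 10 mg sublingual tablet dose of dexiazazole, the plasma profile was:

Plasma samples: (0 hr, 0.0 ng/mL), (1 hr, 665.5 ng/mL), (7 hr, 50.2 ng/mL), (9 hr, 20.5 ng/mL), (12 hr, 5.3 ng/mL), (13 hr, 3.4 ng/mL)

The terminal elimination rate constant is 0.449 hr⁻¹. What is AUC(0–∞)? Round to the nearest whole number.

AUC = 2601 ng/mL·hr

Trapezoidal AUC_0→13:
  [0→1]: (0.0+665.5)/2 × 1 = 332.75
  [1→7]: (665.5+50.2)/2 × 6 = 2147.1
  [7→9]: (50.2+20.5)/2 × 2 = 70.7
  [9→12]: (20.5+5.3)/2 × 3 = 38.7
  [12→13]: (5.3+3.4)/2 × 1 = 4.35
  Sum = 2593.6 ng/mL·hr
Extrapolated tail: C_last / k_e = 3.4 / 0.449 = 7.572
AUC_0→∞ = 2593.6 + 7.572 = 2601.172 ng/mL·hr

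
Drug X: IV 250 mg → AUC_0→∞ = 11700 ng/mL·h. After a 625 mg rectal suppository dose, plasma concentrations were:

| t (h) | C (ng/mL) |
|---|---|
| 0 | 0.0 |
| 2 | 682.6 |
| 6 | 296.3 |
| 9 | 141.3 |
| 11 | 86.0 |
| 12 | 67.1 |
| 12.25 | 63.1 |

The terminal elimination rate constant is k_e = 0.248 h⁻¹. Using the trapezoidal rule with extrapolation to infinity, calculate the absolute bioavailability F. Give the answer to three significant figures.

F = 0.132

Trapezoidal AUC_0→12.25 (rectal suppository):
  [0→2]: (0.0+682.6)/2 × 2 = 682.6
  [2→6]: (682.6+296.3)/2 × 4 = 1957.8
  [6→9]: (296.3+141.3)/2 × 3 = 656.4
  [9→11]: (141.3+86.0)/2 × 2 = 227.3
  [11→12]: (86.0+67.1)/2 × 1 = 76.55
  [12→12.25]: (67.1+63.1)/2 × 0.25 = 16.275
  Sum = 3616.925 ng/mL·h
Tail: C_last/k_e = 63.1/0.248 = 254.435
AUC_0→∞ (rectal suppository) = 3616.925 + 254.435 = 3871.36 ng/mL·h
F = (AUC_ev/D_ev)/(AUC_iv/D_iv) = (3871.36/625)/(11700/250) = 6.194176/46.8 = 0.1324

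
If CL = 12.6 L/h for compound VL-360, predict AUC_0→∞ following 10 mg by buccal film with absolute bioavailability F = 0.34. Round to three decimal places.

AUC = 0.270 mg/L·h

AUC_0→∞ = F × Dose / CL
        = 0.34 × 10 / 12.6 = 0.269841 mg/L·h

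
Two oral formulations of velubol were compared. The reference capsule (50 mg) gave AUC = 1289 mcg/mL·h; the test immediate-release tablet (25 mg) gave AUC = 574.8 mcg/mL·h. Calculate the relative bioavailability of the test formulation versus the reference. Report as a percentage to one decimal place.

F_rel = 89.2%

F_rel = (AUC_test/D_test) / (AUC_ref/D_ref)
      = (574.8/25) / (1289/50)
      = 22.992 / 25.78 = 0.8919 = 89.19%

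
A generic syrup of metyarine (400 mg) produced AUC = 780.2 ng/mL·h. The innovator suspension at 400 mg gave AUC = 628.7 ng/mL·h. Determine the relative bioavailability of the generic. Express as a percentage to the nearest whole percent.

F_rel = (AUC_test/D_test) / (AUC_ref/D_ref)
      = (780.2/400) / (628.7/400)
      = 1.9505 / 1.57175 = 1.2410 = 124.10%

F_rel = 124%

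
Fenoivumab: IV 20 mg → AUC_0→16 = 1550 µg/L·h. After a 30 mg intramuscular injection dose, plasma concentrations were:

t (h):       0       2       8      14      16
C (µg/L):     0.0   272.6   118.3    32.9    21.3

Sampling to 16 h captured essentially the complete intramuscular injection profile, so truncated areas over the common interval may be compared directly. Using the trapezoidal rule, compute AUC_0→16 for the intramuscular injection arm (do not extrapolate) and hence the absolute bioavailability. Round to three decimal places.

Trapezoidal AUC_0→16 (intramuscular injection):
  [0→2]: (0.0+272.6)/2 × 2 = 272.6
  [2→8]: (272.6+118.3)/2 × 6 = 1172.7
  [8→14]: (118.3+32.9)/2 × 6 = 453.6
  [14→16]: (32.9+21.3)/2 × 2 = 54.2
  Sum = 1953.1 µg/L·h
F = (AUC_ev/D_ev)/(AUC_iv/D_iv) = (1953.1/30)/(1550/20) = 65.1033/77.5 = 0.8400

F = 0.840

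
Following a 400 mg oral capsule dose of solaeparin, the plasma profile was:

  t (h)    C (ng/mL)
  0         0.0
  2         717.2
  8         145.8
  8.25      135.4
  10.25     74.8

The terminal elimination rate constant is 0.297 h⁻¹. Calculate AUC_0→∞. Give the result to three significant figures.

AUC = 3800 ng/mL·h

Trapezoidal AUC_0→10.25:
  [0→2]: (0.0+717.2)/2 × 2 = 717.2
  [2→8]: (717.2+145.8)/2 × 6 = 2589.0
  [8→8.25]: (145.8+135.4)/2 × 0.25 = 35.15
  [8.25→10.25]: (135.4+74.8)/2 × 2 = 210.2
  Sum = 3551.55 ng/mL·h
Extrapolated tail: C_last / k_e = 74.8 / 0.297 = 251.852
AUC_0→∞ = 3551.55 + 251.852 = 3803.402 ng/mL·h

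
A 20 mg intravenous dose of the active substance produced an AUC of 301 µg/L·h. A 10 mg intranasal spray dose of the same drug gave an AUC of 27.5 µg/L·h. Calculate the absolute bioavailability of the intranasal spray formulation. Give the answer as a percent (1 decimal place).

F = (AUC_ev / D_ev) / (AUC_iv / D_iv)
  = (27.5/10) / (301/20)
  = 2.75 / 15.05 = 0.1827
  = 18.27%

F = 18.3%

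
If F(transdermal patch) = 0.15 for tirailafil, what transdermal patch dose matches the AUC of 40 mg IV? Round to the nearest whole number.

For equal systemic exposure: F × D_ev = D_iv
D_ev = D_iv / F = 40 / 0.15 = 266.667 mg

D_transdermal = 267 mg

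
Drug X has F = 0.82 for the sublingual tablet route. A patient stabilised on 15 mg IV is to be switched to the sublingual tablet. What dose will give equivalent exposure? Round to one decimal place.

D_sublingual = 18.3 mg

For equal systemic exposure: F × D_ev = D_iv
D_ev = D_iv / F = 15 / 0.82 = 18.2927 mg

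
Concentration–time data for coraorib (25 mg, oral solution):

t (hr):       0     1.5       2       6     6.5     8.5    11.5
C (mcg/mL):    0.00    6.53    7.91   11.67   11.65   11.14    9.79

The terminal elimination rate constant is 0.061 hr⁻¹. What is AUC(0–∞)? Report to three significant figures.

AUC = 268 mcg/mL·hr

Trapezoidal AUC_0→11.5:
  [0→1.5]: (0.00+6.53)/2 × 1.5 = 4.8975
  [1.5→2]: (6.53+7.91)/2 × 0.5 = 3.61
  [2→6]: (7.91+11.67)/2 × 4 = 39.16
  [6→6.5]: (11.67+11.65)/2 × 0.5 = 5.83
  [6.5→8.5]: (11.65+11.14)/2 × 2 = 22.79
  [8.5→11.5]: (11.14+9.79)/2 × 3 = 31.395
  Sum = 107.6825 mcg/mL·hr
Extrapolated tail: C_last / k_e = 9.79 / 0.061 = 160.492
AUC_0→∞ = 107.6825 + 160.492 = 268.1745 mcg/mL·hr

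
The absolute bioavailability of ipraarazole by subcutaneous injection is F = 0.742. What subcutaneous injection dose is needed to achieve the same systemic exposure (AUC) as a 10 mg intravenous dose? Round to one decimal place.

D_subcutaneous = 13.5 mg

For equal systemic exposure: F × D_ev = D_iv
D_ev = D_iv / F = 10 / 0.742 = 13.4771 mg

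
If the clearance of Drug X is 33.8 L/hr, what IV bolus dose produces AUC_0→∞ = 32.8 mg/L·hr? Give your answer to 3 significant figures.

Dose_iv = CL × AUC_0→∞
     = 33.8 × 32.8 = 1108.64 mg

Dose = 1110 mg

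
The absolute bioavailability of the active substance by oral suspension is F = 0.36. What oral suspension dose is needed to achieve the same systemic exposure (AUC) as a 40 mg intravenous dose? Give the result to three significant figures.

D_oral = 111 mg

For equal systemic exposure: F × D_ev = D_iv
D_ev = D_iv / F = 40 / 0.36 = 111.111 mg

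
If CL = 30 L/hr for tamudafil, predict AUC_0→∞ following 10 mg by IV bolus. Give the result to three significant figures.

AUC = 0.333 mg/L·hr

AUC_0→∞ = Dose_iv / CL
        = 10 / 30 = 0.333333 mg/L·hr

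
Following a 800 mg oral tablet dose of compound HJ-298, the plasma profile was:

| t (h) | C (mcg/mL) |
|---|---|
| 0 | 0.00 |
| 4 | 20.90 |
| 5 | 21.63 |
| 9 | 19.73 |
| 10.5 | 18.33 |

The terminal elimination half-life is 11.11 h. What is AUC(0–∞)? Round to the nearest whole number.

Trapezoidal AUC_0→10.5:
  [0→4]: (0.00+20.90)/2 × 4 = 41.8
  [4→5]: (20.90+21.63)/2 × 1 = 21.265
  [5→9]: (21.63+19.73)/2 × 4 = 82.72
  [9→10.5]: (19.73+18.33)/2 × 1.5 = 28.545
  Sum = 174.33 mcg/mL·h
k_e = ln2 / t½ = 0.693147 / 11.11 = 0.0624 h^-1
Extrapolated tail: C_last / k_e = 18.33 / 0.0624 = 293.750
AUC_0→∞ = 174.33 + 293.750 = 468.08 mcg/mL·h

AUC = 468 mcg/mL·h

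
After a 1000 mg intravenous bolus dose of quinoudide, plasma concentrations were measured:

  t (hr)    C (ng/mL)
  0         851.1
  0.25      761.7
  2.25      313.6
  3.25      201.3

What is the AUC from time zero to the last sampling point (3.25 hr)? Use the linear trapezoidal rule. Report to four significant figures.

Trapezoidal AUC_0→3.25:
  [0→0.25]: (851.1+761.7)/2 × 0.25 = 201.6
  [0.25→2.25]: (761.7+313.6)/2 × 2 = 1075.3
  [2.25→3.25]: (313.6+201.3)/2 × 1 = 257.45
  Sum = 1534.35 ng/mL·hr

AUC = 1534 ng/mL·hr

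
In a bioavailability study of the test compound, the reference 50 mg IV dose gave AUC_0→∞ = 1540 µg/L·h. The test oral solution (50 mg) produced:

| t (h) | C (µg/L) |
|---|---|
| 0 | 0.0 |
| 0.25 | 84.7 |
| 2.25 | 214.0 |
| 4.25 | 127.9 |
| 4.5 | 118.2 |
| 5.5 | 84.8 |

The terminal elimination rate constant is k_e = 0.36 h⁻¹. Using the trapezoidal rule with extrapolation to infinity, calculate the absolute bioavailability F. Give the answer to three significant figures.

F = 0.662

Trapezoidal AUC_0→5.5 (oral solution):
  [0→0.25]: (0.0+84.7)/2 × 0.25 = 10.5875
  [0.25→2.25]: (84.7+214.0)/2 × 2 = 298.7
  [2.25→4.25]: (214.0+127.9)/2 × 2 = 341.9
  [4.25→4.5]: (127.9+118.2)/2 × 0.25 = 30.7625
  [4.5→5.5]: (118.2+84.8)/2 × 1 = 101.5
  Sum = 783.45 µg/L·h
Tail: C_last/k_e = 84.8/0.36 = 235.556
AUC_0→∞ (oral solution) = 783.45 + 235.556 = 1019.006 µg/L·h
F = (AUC_ev/D_ev)/(AUC_iv/D_iv) = (1019.006/50)/(1540/50) = 20.38012/30.8 = 0.6617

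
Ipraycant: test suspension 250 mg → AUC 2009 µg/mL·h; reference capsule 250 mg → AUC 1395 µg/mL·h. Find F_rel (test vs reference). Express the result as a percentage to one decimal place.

F_rel = 144.0%

F_rel = (AUC_test/D_test) / (AUC_ref/D_ref)
      = (2009/250) / (1395/250)
      = 8.036 / 5.58 = 1.4401 = 144.01%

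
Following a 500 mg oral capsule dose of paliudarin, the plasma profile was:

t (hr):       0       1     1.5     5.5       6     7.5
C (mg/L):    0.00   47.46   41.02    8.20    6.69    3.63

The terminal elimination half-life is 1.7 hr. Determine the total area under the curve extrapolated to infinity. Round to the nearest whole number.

AUC = 165 mg/L·hr

Trapezoidal AUC_0→7.5:
  [0→1]: (0.00+47.46)/2 × 1 = 23.73
  [1→1.5]: (47.46+41.02)/2 × 0.5 = 22.12
  [1.5→5.5]: (41.02+8.20)/2 × 4 = 98.44
  [5.5→6]: (8.20+6.69)/2 × 0.5 = 3.7225
  [6→7.5]: (6.69+3.63)/2 × 1.5 = 7.74
  Sum = 155.7525 mg/L·hr
k_e = ln2 / t½ = 0.693147 / 1.7 = 0.4077 hr^-1
Extrapolated tail: C_last / k_e = 3.63 / 0.4077 = 8.904
AUC_0→∞ = 155.7525 + 8.904 = 164.6565 mg/L·hr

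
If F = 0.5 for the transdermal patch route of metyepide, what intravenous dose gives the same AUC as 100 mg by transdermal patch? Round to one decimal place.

D_iv = 50.0 mg

Systemic exposure from an extravascular dose = F × D_ev, so the equivalent IV dose is F × D_ev.
D_iv = F × D_ev = 0.5 × 100 = 50 mg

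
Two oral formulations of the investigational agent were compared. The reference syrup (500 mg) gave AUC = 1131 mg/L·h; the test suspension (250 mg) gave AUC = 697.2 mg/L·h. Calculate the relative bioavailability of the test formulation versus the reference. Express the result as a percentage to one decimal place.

F_rel = 123.3%

F_rel = (AUC_test/D_test) / (AUC_ref/D_ref)
      = (697.2/250) / (1131/500)
      = 2.7888 / 2.262 = 1.2329 = 123.29%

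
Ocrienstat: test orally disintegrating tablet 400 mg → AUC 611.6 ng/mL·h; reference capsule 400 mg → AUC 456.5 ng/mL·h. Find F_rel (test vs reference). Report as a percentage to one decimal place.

F_rel = (AUC_test/D_test) / (AUC_ref/D_ref)
      = (611.6/400) / (456.5/400)
      = 1.529 / 1.14125 = 1.3398 = 133.98%

F_rel = 134.0%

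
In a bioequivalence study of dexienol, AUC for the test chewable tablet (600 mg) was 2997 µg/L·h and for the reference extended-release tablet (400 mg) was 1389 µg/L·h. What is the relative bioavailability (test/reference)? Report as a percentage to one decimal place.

F_rel = 143.8%

F_rel = (AUC_test/D_test) / (AUC_ref/D_ref)
      = (2997/600) / (1389/400)
      = 4.995 / 3.4725 = 1.4384 = 143.84%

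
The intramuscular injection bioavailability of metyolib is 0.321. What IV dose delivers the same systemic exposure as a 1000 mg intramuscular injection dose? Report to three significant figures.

D_iv = 321 mg

Systemic exposure from an extravascular dose = F × D_ev, so the equivalent IV dose is F × D_ev.
D_iv = F × D_ev = 0.321 × 1000 = 321 mg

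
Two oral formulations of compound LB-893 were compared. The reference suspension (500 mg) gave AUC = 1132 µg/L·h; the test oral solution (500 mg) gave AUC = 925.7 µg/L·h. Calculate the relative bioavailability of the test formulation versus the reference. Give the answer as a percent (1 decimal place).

F_rel = (AUC_test/D_test) / (AUC_ref/D_ref)
      = (925.7/500) / (1132/500)
      = 1.8514 / 2.264 = 0.8178 = 81.78%

F_rel = 81.8%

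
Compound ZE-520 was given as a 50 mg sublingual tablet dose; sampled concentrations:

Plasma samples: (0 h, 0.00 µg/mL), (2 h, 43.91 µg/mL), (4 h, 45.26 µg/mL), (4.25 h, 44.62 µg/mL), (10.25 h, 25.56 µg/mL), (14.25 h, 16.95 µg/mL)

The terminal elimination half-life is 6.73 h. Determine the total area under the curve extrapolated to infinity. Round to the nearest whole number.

Trapezoidal AUC_0→14.25:
  [0→2]: (0.00+43.91)/2 × 2 = 43.91
  [2→4]: (43.91+45.26)/2 × 2 = 89.17
  [4→4.25]: (45.26+44.62)/2 × 0.25 = 11.235
  [4.25→10.25]: (44.62+25.56)/2 × 6 = 210.54
  [10.25→14.25]: (25.56+16.95)/2 × 4 = 85.02
  Sum = 439.875 µg/mL·h
k_e = ln2 / t½ = 0.693147 / 6.73 = 0.1030 h^-1
Extrapolated tail: C_last / k_e = 16.95 / 0.103 = 164.563
AUC_0→∞ = 439.875 + 164.563 = 604.438 µg/mL·h

AUC = 604 µg/mL·h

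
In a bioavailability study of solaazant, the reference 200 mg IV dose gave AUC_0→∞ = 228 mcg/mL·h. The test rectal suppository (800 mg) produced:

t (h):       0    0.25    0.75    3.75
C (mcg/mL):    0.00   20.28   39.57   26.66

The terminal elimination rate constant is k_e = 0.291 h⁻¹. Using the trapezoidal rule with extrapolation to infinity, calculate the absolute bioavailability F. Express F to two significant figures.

F = 0.23

Trapezoidal AUC_0→3.75 (rectal suppository):
  [0→0.25]: (0.00+20.28)/2 × 0.25 = 2.535
  [0.25→0.75]: (20.28+39.57)/2 × 0.5 = 14.9625
  [0.75→3.75]: (39.57+26.66)/2 × 3 = 99.345
  Sum = 116.8425 mcg/mL·h
Tail: C_last/k_e = 26.66/0.291 = 91.615
AUC_0→∞ (rectal suppository) = 116.8425 + 91.615 = 208.4575 mcg/mL·h
F = (AUC_ev/D_ev)/(AUC_iv/D_iv) = (208.4575/800)/(228/200) = 0.260572/1.14 = 0.2286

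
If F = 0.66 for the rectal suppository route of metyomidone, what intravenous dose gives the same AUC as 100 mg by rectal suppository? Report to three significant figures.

Systemic exposure from an extravascular dose = F × D_ev, so the equivalent IV dose is F × D_ev.
D_iv = F × D_ev = 0.66 × 100 = 66 mg

D_iv = 66.0 mg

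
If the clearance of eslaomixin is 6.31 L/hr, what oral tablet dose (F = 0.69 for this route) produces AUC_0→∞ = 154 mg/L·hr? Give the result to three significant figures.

Dose = CL × AUC_0→∞ / F
     = 6.31 × 154 / 0.69 = 1408.32 mg

Dose = 1410 mg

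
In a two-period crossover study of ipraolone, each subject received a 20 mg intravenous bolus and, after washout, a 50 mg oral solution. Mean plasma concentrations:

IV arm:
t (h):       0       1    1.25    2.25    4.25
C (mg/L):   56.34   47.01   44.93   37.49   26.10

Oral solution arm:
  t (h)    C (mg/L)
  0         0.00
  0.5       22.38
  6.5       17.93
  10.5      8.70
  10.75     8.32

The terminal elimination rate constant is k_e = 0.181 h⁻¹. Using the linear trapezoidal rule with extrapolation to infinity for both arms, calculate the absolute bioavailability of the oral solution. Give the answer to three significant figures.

Trapezoidal AUC_0→4.25 (IV):
  [0→1]: (56.34+47.01)/2 × 1 = 51.675
  [1→1.25]: (47.01+44.93)/2 × 0.25 = 11.4925
  [1.25→2.25]: (44.93+37.49)/2 × 1 = 41.21
  [2.25→4.25]: (37.49+26.10)/2 × 2 = 63.59
  Sum = 167.9675 mg/L·h
IV tail: 26.10/0.181 = 144.199; AUC_iv,0→∞ = 167.9675 + 144.199 = 312.1665 mg/L·h
Trapezoidal AUC_0→10.75 (oral solution):
  [0→0.5]: (0.00+22.38)/2 × 0.5 = 5.595
  [0.5→6.5]: (22.38+17.93)/2 × 6 = 120.93
  [6.5→10.5]: (17.93+8.70)/2 × 4 = 53.26
  [10.5→10.75]: (8.70+8.32)/2 × 0.25 = 2.1275
  Sum = 181.9125 mg/L·h
oral solution tail: 8.32/0.181 = 45.967; AUC_ev,0→∞ = 181.9125 + 45.967 = 227.8795 mg/L·h
F = (AUC_ev/D_ev)/(AUC_iv/D_iv) = (227.8795/50)/(312.1665/20) = 4.55759/15.608325 = 0.2920

F = 0.292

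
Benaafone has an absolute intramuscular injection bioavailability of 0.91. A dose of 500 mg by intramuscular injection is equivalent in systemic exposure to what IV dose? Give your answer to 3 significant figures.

D_iv = 455 mg

Systemic exposure from an extravascular dose = F × D_ev, so the equivalent IV dose is F × D_ev.
D_iv = F × D_ev = 0.91 × 500 = 455 mg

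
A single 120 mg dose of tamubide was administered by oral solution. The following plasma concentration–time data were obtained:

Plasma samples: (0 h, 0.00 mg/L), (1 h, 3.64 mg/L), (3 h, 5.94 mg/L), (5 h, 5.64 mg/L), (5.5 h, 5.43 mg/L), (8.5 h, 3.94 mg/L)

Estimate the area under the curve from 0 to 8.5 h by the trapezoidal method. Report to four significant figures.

Trapezoidal AUC_0→8.5:
  [0→1]: (0.00+3.64)/2 × 1 = 1.82
  [1→3]: (3.64+5.94)/2 × 2 = 9.58
  [3→5]: (5.94+5.64)/2 × 2 = 11.58
  [5→5.5]: (5.64+5.43)/2 × 0.5 = 2.7675
  [5.5→8.5]: (5.43+3.94)/2 × 3 = 14.055
  Sum = 39.8025 mg/L·h

AUC = 39.80 mg/L·h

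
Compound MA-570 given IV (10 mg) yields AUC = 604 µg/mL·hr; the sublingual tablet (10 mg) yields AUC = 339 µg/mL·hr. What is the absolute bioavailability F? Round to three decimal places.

F = 0.561

F = (AUC_ev / D_ev) / (AUC_iv / D_iv)
  = (339/10) / (604/10)
  = 33.9 / 60.4 = 0.5613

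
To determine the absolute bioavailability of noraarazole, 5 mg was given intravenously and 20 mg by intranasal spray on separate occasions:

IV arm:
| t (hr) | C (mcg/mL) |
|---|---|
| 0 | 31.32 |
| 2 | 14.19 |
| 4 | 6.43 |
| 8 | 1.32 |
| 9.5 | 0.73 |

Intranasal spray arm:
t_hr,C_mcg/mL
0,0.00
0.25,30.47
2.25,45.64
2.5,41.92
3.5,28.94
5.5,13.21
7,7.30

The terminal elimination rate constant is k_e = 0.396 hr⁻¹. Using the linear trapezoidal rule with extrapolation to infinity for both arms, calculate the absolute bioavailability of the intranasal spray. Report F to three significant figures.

Trapezoidal AUC_0→9.5 (IV):
  [0→2]: (31.32+14.19)/2 × 2 = 45.51
  [2→4]: (14.19+6.43)/2 × 2 = 20.62
  [4→8]: (6.43+1.32)/2 × 4 = 15.5
  [8→9.5]: (1.32+0.73)/2 × 1.5 = 1.5375
  Sum = 83.1675 mcg/mL·hr
IV tail: 0.73/0.396 = 1.843; AUC_iv,0→∞ = 83.1675 + 1.843 = 85.0105 mcg/mL·hr
Trapezoidal AUC_0→7 (intranasal spray):
  [0→0.25]: (0.00+30.47)/2 × 0.25 = 3.80875
  [0.25→2.25]: (30.47+45.64)/2 × 2 = 76.11
  [2.25→2.5]: (45.64+41.92)/2 × 0.25 = 10.945
  [2.5→3.5]: (41.92+28.94)/2 × 1 = 35.43
  [3.5→5.5]: (28.94+13.21)/2 × 2 = 42.15
  [5.5→7]: (13.21+7.30)/2 × 1.5 = 15.3825
  Sum = 183.82625 mcg/mL·hr
intranasal spray tail: 7.30/0.396 = 18.434; AUC_ev,0→∞ = 183.82625 + 18.434 = 202.26025 mcg/mL·hr
F = (AUC_ev/D_ev)/(AUC_iv/D_iv) = (202.26025/20)/(85.0105/5) = 10.113/17.0021 = 0.5948

F = 0.595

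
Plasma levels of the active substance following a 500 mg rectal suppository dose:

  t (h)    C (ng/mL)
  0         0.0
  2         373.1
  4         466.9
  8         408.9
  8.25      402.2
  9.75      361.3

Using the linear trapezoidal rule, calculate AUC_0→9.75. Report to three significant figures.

Trapezoidal AUC_0→9.75:
  [0→2]: (0.0+373.1)/2 × 2 = 373.1
  [2→4]: (373.1+466.9)/2 × 2 = 840.0
  [4→8]: (466.9+408.9)/2 × 4 = 1751.6
  [8→8.25]: (408.9+402.2)/2 × 0.25 = 101.3875
  [8.25→9.75]: (402.2+361.3)/2 × 1.5 = 572.625
  Sum = 3638.7125 ng/mL·h

AUC = 3640 ng/mL·h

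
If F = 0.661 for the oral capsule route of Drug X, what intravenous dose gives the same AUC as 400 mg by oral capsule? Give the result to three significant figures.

D_iv = 264 mg

Systemic exposure from an extravascular dose = F × D_ev, so the equivalent IV dose is F × D_ev.
D_iv = F × D_ev = 0.661 × 400 = 264.4 mg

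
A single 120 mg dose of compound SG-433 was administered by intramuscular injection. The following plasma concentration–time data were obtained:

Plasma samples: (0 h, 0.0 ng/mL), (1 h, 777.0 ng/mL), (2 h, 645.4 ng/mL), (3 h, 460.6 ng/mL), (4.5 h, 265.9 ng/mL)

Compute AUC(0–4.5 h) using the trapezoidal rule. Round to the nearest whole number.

AUC = 2198 ng/mL·h

Trapezoidal AUC_0→4.5:
  [0→1]: (0.0+777.0)/2 × 1 = 388.5
  [1→2]: (777.0+645.4)/2 × 1 = 711.2
  [2→3]: (645.4+460.6)/2 × 1 = 553.0
  [3→4.5]: (460.6+265.9)/2 × 1.5 = 544.875
  Sum = 2197.575 ng/mL·h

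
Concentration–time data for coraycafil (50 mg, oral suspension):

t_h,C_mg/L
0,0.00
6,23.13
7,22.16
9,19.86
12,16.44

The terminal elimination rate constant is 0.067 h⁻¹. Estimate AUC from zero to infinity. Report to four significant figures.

Trapezoidal AUC_0→12:
  [0→6]: (0.00+23.13)/2 × 6 = 69.39
  [6→7]: (23.13+22.16)/2 × 1 = 22.645
  [7→9]: (22.16+19.86)/2 × 2 = 42.02
  [9→12]: (19.86+16.44)/2 × 3 = 54.45
  Sum = 188.505 mg/L·h
Extrapolated tail: C_last / k_e = 16.44 / 0.067 = 245.373
AUC_0→∞ = 188.505 + 245.373 = 433.878 mg/L·h

AUC = 433.9 mg/L·h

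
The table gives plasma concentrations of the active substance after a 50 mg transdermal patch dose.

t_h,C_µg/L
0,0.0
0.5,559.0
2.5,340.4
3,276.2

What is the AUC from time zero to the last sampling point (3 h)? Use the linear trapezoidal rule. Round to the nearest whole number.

AUC = 1193 µg/L·h

Trapezoidal AUC_0→3:
  [0→0.5]: (0.0+559.0)/2 × 0.5 = 139.75
  [0.5→2.5]: (559.0+340.4)/2 × 2 = 899.4
  [2.5→3]: (340.4+276.2)/2 × 0.5 = 154.15
  Sum = 1193.3 µg/L·h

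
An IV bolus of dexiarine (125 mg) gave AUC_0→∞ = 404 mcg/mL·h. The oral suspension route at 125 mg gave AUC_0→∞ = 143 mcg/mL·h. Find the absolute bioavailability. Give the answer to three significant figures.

F = 0.354

F = (AUC_ev / D_ev) / (AUC_iv / D_iv)
  = (143/125) / (404/125)
  = 1.144 / 3.232 = 0.3540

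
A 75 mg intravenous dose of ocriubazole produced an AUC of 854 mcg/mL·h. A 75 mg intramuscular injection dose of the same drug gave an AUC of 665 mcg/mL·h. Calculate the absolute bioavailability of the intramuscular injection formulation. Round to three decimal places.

F = (AUC_ev / D_ev) / (AUC_iv / D_iv)
  = (665/75) / (854/75)
  = 8.86667 / 11.3867 = 0.7787

F = 0.779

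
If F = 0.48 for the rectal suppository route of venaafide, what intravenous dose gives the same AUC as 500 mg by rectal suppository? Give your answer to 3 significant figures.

Systemic exposure from an extravascular dose = F × D_ev, so the equivalent IV dose is F × D_ev.
D_iv = F × D_ev = 0.48 × 500 = 240 mg

D_iv = 240 mg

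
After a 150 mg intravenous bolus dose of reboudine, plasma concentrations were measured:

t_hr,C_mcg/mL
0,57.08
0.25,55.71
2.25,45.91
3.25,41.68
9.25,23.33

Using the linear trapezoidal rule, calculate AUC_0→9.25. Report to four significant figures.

AUC = 354.5 mcg/mL·hr

Trapezoidal AUC_0→9.25:
  [0→0.25]: (57.08+55.71)/2 × 0.25 = 14.09875
  [0.25→2.25]: (55.71+45.91)/2 × 2 = 101.62
  [2.25→3.25]: (45.91+41.68)/2 × 1 = 43.795
  [3.25→9.25]: (41.68+23.33)/2 × 6 = 195.03
  Sum = 354.54375 mcg/mL·hr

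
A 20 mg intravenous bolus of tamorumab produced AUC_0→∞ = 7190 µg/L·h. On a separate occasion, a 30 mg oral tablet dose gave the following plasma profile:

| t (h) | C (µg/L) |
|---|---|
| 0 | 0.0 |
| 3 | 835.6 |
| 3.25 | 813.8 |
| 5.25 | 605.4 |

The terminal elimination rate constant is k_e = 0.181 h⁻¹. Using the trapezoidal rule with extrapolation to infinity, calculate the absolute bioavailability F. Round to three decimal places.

F = 0.577

Trapezoidal AUC_0→5.25 (oral tablet):
  [0→3]: (0.0+835.6)/2 × 3 = 1253.4
  [3→3.25]: (835.6+813.8)/2 × 0.25 = 206.175
  [3.25→5.25]: (813.8+605.4)/2 × 2 = 1419.2
  Sum = 2878.775 µg/L·h
Tail: C_last/k_e = 605.4/0.181 = 3344.751
AUC_0→∞ (oral tablet) = 2878.775 + 3344.751 = 6223.526 µg/L·h
F = (AUC_ev/D_ev)/(AUC_iv/D_iv) = (6223.526/30)/(7190/20) = 207.451/359.5 = 0.5771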